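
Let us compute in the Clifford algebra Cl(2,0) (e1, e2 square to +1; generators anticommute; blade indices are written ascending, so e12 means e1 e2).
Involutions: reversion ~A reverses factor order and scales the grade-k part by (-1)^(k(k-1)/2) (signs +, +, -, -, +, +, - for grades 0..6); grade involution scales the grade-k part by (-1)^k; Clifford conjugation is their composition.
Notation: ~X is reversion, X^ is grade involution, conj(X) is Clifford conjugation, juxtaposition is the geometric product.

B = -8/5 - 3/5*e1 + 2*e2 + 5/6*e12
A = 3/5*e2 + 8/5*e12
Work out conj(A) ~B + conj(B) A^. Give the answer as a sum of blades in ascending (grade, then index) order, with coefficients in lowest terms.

first term: -38/15 - 37/10*e1 + 11/5*e12
second term: 38/15 + 37/10*e1 + 48/25*e2 - 73/25*e12
Answer: 48/25*e2 - 18/25*e12


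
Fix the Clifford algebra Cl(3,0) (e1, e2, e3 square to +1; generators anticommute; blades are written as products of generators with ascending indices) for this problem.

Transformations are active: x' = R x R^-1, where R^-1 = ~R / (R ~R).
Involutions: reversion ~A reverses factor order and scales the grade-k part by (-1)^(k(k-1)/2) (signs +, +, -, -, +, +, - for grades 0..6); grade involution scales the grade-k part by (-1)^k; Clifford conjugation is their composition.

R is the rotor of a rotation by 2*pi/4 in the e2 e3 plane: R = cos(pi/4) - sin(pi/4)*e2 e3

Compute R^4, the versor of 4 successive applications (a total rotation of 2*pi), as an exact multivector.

Rotor phase runs at HALF the rotation angle; powers of one rotor simply add phase, so after 4 steps in e2 e3 the phase is 4*pi/4 = pi and R^4 = cos(pi) - sin(pi)*e2 e3.
cos(pi) = -1 and sin(pi) = 0, so R^4 = -1. The total rotation 2*pi is 1 full turn, so every vector returns to itself, yet the rotor is -1, on the OTHER sheet of the double cover (an odd number of 2*pi turns).
Answer: -1


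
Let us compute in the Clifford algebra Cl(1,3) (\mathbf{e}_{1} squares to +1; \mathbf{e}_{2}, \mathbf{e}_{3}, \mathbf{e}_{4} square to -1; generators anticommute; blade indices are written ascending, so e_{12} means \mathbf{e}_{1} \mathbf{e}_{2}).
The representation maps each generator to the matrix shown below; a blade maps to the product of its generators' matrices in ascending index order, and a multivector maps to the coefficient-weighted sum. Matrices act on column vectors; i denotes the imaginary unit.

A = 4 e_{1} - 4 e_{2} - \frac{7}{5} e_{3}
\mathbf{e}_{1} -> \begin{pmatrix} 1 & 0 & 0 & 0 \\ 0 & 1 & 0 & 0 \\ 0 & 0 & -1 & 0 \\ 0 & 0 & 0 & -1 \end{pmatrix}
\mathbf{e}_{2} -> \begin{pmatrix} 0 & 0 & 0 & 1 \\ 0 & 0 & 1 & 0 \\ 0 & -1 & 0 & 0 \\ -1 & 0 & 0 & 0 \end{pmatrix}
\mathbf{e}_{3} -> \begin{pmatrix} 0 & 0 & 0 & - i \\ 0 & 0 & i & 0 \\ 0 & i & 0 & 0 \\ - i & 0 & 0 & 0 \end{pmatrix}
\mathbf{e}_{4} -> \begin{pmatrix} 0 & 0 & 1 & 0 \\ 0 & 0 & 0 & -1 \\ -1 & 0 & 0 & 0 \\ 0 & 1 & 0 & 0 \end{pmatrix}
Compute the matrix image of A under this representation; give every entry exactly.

M = (4)*rho(e_{1}) + (-4)*rho(e_{2}) + (-\frac{7}{5})*rho(e_{3}), summed entrywise:
Answer: \begin{pmatrix} 4 & 0 & 0 & -4 + \frac{7 i}{5} \\ 0 & 4 & -4 - \frac{7 i}{5} & 0 \\ 0 & 4 - \frac{7 i}{5} & -4 & 0 \\ 4 + \frac{7 i}{5} & 0 & 0 & -4 \end{pmatrix}


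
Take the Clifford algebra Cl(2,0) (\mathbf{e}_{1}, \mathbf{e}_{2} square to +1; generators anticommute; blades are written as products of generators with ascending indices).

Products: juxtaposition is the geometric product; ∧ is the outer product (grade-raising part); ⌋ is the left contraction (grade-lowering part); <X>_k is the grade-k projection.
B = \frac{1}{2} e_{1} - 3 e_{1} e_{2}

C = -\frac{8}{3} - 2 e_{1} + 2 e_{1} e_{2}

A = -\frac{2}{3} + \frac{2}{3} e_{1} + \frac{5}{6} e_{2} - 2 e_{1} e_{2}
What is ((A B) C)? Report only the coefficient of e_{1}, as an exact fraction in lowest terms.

step 1: -\frac{17}{3} + \frac{13}{6} e_{1} - e_{2} + \frac{19}{12} e_{1} e_{2}
step 2: \frac{137}{18} + \frac{68}{9} e_{1} + \frac{61}{6} e_{2} - \frac{158}{9} e_{1} e_{2}
Answer: \frac{68}{9}


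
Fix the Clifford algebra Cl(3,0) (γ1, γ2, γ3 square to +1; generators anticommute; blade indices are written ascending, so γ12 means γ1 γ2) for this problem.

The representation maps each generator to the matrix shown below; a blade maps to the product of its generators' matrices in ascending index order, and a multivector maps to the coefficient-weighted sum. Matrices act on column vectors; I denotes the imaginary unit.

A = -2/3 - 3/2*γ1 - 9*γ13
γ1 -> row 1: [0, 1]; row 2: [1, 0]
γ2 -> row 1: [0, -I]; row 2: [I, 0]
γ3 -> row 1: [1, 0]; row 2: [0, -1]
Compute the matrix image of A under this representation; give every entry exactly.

Bivector images (products of the table entries): rho(γ13) = rho(γ1)rho(γ3) = row 1: [0, -1]; row 2: [1, 0].
M = (-2/3)*1 + (-3/2)*rho(γ1) + (-9)*rho(γ13), summed entrywise (1 is the identity matrix):
Answer: row 1: [-2/3, 15/2]; row 2: [-21/2, -2/3]


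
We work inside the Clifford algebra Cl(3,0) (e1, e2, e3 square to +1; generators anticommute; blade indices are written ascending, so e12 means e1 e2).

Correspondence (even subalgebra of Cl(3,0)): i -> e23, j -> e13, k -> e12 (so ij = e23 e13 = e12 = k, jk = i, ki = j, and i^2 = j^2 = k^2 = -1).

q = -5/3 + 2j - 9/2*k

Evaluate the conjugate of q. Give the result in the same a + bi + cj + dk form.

In blades: q = -5/3 - 9/2*e12 + 2*e13.
Quaternion conjugation is reversion on the even subalgebra: the scalar is fixed and every grade-2 blade flips sign, giving -5/3 + 9/2*e12 - 2*e13; translating back:
Answer: -5/3 - 2j + 9/2*k


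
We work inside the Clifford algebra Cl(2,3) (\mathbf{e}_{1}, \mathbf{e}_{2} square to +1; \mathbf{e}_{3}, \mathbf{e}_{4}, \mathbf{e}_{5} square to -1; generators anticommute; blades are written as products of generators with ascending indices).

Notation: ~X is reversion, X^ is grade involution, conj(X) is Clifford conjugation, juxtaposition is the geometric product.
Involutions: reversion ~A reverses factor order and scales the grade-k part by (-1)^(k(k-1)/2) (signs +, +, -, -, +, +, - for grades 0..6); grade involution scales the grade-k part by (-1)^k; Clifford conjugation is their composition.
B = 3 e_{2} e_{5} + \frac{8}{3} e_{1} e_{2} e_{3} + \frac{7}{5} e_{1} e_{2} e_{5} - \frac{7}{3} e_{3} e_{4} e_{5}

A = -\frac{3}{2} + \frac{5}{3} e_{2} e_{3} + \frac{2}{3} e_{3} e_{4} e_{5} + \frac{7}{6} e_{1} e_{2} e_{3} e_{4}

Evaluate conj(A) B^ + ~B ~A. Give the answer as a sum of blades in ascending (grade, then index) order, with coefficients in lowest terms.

first term: \frac{14}{9} + \frac{40}{9} e_{1} + \frac{28}{9} e_{4} - \frac{9}{2} e_{2} e_{5} + 5 e_{3} e_{5} + 4 e_{1} e_{2} e_{3} - \frac{28}{45} e_{1} e_{2} e_{5} - \frac{7}{3} e_{1} e_{3} e_{5} + 2 e_{2} e_{3} e_{4} + \frac{35}{9} e_{2} e_{4} e_{5} - \frac{28}{15} e_{3} e_{4} e_{5} + \frac{14}{15} e_{1} e_{2} e_{3} e_{4} + \frac{16}{9} e_{1} e_{2} e_{4} e_{5} + \frac{7}{2} e_{1} e_{3} e_{4} e_{5}
second term: -\frac{14}{9} + \frac{40}{9} e_{1} - \frac{28}{9} e_{4} + \frac{9}{2} e_{2} e_{5} + 5 e_{3} e_{5} + 4 e_{1} e_{2} e_{3} - \frac{28}{45} e_{1} e_{2} e_{5} + \frac{7}{3} e_{1} e_{3} e_{5} - 2 e_{2} e_{3} e_{4} - \frac{35}{9} e_{2} e_{4} e_{5} - \frac{28}{15} e_{3} e_{4} e_{5} - \frac{14}{15} e_{1} e_{2} e_{3} e_{4} - \frac{16}{9} e_{1} e_{2} e_{4} e_{5} + \frac{7}{2} e_{1} e_{3} e_{4} e_{5}
Answer: \frac{80}{9} e_{1} + 10 e_{3} e_{5} + 8 e_{1} e_{2} e_{3} - \frac{56}{45} e_{1} e_{2} e_{5} - \frac{56}{15} e_{3} e_{4} e_{5} + 7 e_{1} e_{3} e_{4} e_{5}


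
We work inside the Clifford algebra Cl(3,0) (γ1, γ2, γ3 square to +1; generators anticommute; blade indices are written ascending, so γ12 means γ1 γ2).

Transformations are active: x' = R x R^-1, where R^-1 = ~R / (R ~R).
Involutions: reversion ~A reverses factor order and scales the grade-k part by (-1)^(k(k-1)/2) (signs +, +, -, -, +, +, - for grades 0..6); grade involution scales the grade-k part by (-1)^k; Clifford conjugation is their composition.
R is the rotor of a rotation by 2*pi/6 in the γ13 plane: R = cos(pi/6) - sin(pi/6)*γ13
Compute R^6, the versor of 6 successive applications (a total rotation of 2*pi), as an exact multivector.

Rotor phase runs at HALF the rotation angle; powers of one rotor simply add phase, so after 6 steps in γ13 the phase is 6*pi/6 = pi and R^6 = cos(pi) - sin(pi)*γ13.
cos(pi) = -1 and sin(pi) = 0, so R^6 = -1. The total rotation 2*pi is 1 full turn, so every vector returns to itself, yet the rotor is -1, on the OTHER sheet of the double cover (an odd number of 2*pi turns).
Answer: -1


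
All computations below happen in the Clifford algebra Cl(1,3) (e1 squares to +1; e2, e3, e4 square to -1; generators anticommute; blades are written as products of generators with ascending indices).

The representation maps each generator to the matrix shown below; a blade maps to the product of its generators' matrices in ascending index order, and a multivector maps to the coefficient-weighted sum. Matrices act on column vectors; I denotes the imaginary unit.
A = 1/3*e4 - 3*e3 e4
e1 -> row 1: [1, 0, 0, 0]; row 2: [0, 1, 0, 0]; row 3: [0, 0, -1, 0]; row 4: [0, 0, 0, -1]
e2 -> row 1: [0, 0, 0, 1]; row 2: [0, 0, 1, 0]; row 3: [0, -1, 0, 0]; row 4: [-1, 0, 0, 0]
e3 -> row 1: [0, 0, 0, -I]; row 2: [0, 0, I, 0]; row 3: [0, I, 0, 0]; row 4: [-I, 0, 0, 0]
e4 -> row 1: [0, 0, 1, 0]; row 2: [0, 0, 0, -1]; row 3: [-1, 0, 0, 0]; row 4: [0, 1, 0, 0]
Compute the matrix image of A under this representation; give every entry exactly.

Bivector images (products of the table entries): rho(e3 e4) = rho(e3)rho(e4) = row 1: [0, -I, 0, 0]; row 2: [-I, 0, 0, 0]; row 3: [0, 0, 0, -I]; row 4: [0, 0, -I, 0].
M = (1/3)*rho(e4) + (-3)*rho(e3 e4), summed entrywise:
Answer: row 1: [0, 3*I, 1/3, 0]; row 2: [3*I, 0, 0, -1/3]; row 3: [-1/3, 0, 0, 3*I]; row 4: [0, 1/3, 3*I, 0]


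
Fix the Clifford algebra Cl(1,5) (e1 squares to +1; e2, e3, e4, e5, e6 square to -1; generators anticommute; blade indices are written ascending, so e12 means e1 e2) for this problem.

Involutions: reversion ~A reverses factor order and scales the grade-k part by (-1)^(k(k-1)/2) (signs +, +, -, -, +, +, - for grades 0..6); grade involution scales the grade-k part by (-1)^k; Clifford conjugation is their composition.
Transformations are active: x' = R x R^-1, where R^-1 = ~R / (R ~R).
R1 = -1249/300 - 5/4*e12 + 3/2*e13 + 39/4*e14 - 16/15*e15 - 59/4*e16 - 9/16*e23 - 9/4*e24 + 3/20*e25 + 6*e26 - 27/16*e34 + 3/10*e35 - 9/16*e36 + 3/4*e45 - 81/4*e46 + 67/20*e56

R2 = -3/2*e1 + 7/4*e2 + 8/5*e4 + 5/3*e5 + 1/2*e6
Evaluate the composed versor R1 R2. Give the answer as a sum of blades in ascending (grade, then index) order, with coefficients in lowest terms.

Distribute over the terms of R2 (each basis-blade product reordered to ascending indices, repeated generators contracted through their squares):
R1 (-3/2*e1) = 1249/200*e1 - 15/8*e2 + 9/4*e3 + 117/8*e4 - 8/5*e5 - 177/8*e6 + 27/32*e123 + 27/8*e124 - 9/40*e125 - 9*e126 + 81/32*e134 - 9/20*e135 + 27/32*e136 - 9/8*e145 + 243/8*e146 - 201/40*e156
R1 (7/4*e2) = 35/16*e1 - 8743/1200*e2 - 63/64*e3 - 63/16*e4 + 21/80*e5 + 21/2*e6 - 21/8*e123 - 273/16*e124 + 28/15*e125 + 413/16*e126 - 189/64*e234 + 21/40*e235 - 63/64*e236 + 21/16*e245 - 567/16*e246 + 469/80*e256
R1 (8/5*e4) = -78/5*e1 + 18/5*e2 + 27/10*e3 - 2498/375*e4 + 6/5*e5 - 162/5*e6 - 2*e124 + 12/5*e134 + 128/75*e145 + 118/5*e146 - 9/10*e234 - 6/25*e245 - 48/5*e246 - 12/25*e345 + 9/10*e346 + 134/25*e456
R1 (5/3*e5) = 16/9*e1 - 1/4*e2 - 1/2*e3 - 5/4*e4 - 1249/180*e5 + 67/12*e6 - 25/12*e125 + 5/2*e135 + 65/4*e145 + 295/12*e156 - 15/16*e235 - 15/4*e245 - 10*e256 - 45/16*e345 + 15/16*e356 + 135/4*e456
R1 (1/2*e6) = 59/8*e1 - 3*e2 + 9/32*e3 + 81/8*e4 - 67/40*e5 - 1249/600*e6 - 5/8*e126 + 3/4*e136 + 39/8*e146 - 8/15*e156 - 9/32*e236 - 9/8*e246 + 3/40*e256 - 27/32*e346 + 3/20*e356 + 3/8*e456
Summing the partial products and collecting blades:
Answer: 7147/3600*e1 - 10573/1200*e2 + 1199/320*e3 + 77407/6000*e4 - 6301/720*e5 - 12157/300*e6 - 57/32*e123 - 251/16*e124 - 53/120*e125 + 259/16*e126 + 789/160*e134 + 41/20*e135 + 51/32*e136 + 10099/600*e145 + 1177/20*e146 + 761/40*e156 - 1233/320*e234 - 33/80*e235 - 81/64*e236 - 1071/400*e245 - 3693/80*e246 - 65/16*e256 - 1317/400*e345 + 9/160*e346 + 87/80*e356 + 7897/200*e456


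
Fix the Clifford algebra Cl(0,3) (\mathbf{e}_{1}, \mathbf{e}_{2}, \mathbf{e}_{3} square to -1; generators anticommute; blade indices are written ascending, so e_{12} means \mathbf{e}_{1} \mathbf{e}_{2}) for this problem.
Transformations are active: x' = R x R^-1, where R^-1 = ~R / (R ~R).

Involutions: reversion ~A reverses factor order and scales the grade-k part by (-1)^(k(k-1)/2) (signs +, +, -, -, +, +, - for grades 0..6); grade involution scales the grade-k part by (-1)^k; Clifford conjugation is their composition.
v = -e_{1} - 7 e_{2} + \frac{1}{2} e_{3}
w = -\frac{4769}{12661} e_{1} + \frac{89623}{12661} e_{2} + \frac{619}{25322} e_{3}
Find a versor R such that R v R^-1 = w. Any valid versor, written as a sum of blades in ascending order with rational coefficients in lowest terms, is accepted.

The midline construction: v and w both square to -\frac{201}{4}, so reflecting in their sum -\frac{17430}{12661} e_{1} + \frac{996}{12661} e_{2} + \frac{6640}{12661} e_{3} exchanges them.
Answer: -\frac{17430}{12661} e_{1} + \frac{996}{12661} e_{2} + \frac{6640}{12661} e_{3}


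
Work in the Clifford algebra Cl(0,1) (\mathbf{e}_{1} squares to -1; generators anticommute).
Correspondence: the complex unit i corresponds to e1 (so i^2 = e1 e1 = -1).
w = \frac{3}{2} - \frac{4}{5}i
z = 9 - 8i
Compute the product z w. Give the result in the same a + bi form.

In blades: z = 9 - 8 e_{1}, w = \frac{3}{2} - \frac{4}{5} e_{1}.
Distribute z over w term by term (generator squares from the signature, products reordered to ascending indices): (9)*w = \frac{27}{2} - \frac{36}{5} e_{1}; (-8 e_{1})*w = -\frac{32}{5} - 12 e_{1}.
Sum: \frac{71}{10} - \frac{96}{5} e_{1}; translating back through the correspondence:
Answer: \frac{71}{10} - \frac{96}{5}i


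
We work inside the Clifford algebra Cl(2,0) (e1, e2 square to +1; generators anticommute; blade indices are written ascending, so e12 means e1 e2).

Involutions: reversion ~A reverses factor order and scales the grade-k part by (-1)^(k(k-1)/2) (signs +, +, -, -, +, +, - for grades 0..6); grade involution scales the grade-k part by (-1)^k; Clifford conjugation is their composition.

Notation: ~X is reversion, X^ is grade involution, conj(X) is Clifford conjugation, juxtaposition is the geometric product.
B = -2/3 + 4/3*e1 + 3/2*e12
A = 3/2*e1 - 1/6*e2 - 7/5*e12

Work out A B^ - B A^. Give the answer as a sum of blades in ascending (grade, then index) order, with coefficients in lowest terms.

first term: 1/10 - 3/4*e1 + 89/180*e2 + 32/45*e12
second term: 1/10 + 5/4*e1 + 49/180*e2 + 52/45*e12
Answer: -2*e1 + 2/9*e2 - 4/9*e12


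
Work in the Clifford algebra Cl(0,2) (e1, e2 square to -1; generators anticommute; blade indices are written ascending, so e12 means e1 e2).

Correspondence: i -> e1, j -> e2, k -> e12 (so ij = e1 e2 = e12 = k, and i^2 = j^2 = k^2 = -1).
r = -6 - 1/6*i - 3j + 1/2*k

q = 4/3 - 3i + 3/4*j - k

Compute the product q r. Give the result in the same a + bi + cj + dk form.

In blades: q = 4/3 - 3*e1 + 3/4*e2 - e12, r = -6 - 1/6*e1 - 3*e2 + 1/2*e12.
Distribute q over r term by term (generator squares from the signature, products reordered to ascending indices): (4/3)*r = -8 - 2/9*e1 - 4*e2 + 2/3*e12; (-3*e1)*r = -1/2 + 18*e1 + 3/2*e2 + 9*e12; (3/4*e2)*r = 9/4 + 3/8*e1 - 9/2*e2 + 1/8*e12; (-e12)*r = 1/2 - 3*e1 + 1/6*e2 + 6*e12.
Sum: -23/4 + 1091/72*e1 - 41/6*e2 + 379/24*e12; translating back through the correspondence:
Answer: -23/4 + 1091/72*i - 41/6*j + 379/24*k


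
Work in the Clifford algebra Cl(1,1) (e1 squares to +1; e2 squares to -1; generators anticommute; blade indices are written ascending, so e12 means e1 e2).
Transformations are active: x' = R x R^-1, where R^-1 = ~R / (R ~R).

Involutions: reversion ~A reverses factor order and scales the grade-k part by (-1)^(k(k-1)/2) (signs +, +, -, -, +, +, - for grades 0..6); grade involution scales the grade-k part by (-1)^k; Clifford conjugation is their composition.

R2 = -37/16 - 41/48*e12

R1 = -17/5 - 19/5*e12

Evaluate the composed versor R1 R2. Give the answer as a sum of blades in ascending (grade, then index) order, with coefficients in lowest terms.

Distribute over the terms of R1 (each basis-blade product reordered to ascending indices, repeated generators contracted through their squares):
(-17/5) R2 = 629/80 + 697/240*e12
(-19/5*e12) R2 = 779/240 + 703/80*e12
Summing the partial products and collecting blades:
Answer: 1333/120 + 1403/120*e12


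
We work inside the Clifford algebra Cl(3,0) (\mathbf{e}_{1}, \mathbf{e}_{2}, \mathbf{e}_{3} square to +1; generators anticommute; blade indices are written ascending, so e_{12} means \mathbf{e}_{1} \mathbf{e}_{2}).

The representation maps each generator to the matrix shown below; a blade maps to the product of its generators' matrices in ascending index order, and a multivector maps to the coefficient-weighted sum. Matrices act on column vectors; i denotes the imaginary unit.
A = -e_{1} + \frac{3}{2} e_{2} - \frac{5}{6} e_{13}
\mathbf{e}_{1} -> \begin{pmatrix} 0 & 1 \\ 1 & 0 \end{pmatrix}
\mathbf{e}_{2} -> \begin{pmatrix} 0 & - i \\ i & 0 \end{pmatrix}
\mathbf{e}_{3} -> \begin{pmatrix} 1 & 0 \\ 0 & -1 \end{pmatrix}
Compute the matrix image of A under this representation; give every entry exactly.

Bivector images (products of the table entries): rho(e_{13}) = rho(\mathbf{e}_{1})rho(\mathbf{e}_{3}) = \begin{pmatrix} 0 & -1 \\ 1 & 0 \end{pmatrix}.
M = (-1)*rho(e_{1}) + (\frac{3}{2})*rho(e_{2}) + (-\frac{5}{6})*rho(e_{13}), summed entrywise:
Answer: \begin{pmatrix} 0 & - \frac{1}{6} - \frac{3 i}{2} \\ - \frac{11}{6} + \frac{3 i}{2} & 0 \end{pmatrix}


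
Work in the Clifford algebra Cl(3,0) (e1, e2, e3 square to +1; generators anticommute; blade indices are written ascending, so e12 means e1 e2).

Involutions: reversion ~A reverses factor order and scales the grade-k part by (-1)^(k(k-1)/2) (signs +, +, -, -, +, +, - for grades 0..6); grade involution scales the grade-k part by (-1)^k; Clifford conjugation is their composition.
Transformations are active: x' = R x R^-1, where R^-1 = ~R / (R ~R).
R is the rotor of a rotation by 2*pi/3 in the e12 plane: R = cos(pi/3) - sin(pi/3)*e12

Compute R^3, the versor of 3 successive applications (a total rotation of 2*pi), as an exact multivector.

The rotor phase is half the rotation angle and phases add under composition, so 3 steps in the e12 plane accumulate phase 3*(pi/3) = pi: R^3 = cos(pi) - sin(pi)*e12.
cos(pi) = -1 and sin(pi) = 0, so R^3 = -1. The total rotation 2*pi is 1 full turn, so every vector returns to itself, yet the rotor is -1, on the OTHER sheet of the double cover (an odd number of 2*pi turns).
Answer: -1


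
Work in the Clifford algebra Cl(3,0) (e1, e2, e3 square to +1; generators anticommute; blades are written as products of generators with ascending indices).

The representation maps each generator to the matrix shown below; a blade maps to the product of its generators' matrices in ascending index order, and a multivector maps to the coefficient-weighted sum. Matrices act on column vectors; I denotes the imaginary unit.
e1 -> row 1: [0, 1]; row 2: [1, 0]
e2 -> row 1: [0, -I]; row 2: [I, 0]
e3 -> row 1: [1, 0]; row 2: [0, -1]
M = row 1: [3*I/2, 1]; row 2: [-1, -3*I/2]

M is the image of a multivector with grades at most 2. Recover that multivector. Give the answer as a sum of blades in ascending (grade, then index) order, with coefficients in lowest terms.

Method: 1, rho(e1), rho(e2), rho(e3) form a trace-orthogonal basis of the 2x2 complex matrices (tr(X Y) = 2 if X = Y, else 0), so M = m0*1 + m1*rho(e1) + m2*rho(e2) + m3*rho(e3) with m0 = tr(M)/2 = 0, m1 = tr(M rho(e1))/2 = 0, m2 = tr(M rho(e2))/2 = I, m3 = tr(M rho(e3))/2 = 3*I/2.
Multiplying table entries, the bivector images are rho(e1 e2) = I*rho(e3), rho(e1 e3) = -I*rho(e2), rho(e2 e3) = I*rho(e1); with real blade coefficients the real parts of m0..m3 are the coefficients of 1, e1, e2, e3 and the imaginary parts give the bivectors (e2 e3: Im m1, e1 e3: -Im m2, e1 e2: Im m3).
Answer: 3/2*e1 e2 - e1 e3


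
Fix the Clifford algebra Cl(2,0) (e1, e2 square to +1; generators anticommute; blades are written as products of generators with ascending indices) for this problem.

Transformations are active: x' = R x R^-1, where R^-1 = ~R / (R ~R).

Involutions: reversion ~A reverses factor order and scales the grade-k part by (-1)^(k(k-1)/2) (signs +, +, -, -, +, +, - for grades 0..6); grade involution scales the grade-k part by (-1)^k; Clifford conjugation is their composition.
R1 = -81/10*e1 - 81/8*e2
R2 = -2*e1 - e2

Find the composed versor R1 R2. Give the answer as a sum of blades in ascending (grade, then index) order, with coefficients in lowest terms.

Distribute over the terms of R1 (each basis-blade product reordered to ascending indices, repeated generators contracted through their squares):
(-81/10*e1) R2 = 81/5 + 81/10*e1 e2
(-81/8*e2) R2 = 81/8 - 81/4*e1 e2
Summing the partial products and collecting blades:
Answer: 1053/40 - 243/20*e1 e2


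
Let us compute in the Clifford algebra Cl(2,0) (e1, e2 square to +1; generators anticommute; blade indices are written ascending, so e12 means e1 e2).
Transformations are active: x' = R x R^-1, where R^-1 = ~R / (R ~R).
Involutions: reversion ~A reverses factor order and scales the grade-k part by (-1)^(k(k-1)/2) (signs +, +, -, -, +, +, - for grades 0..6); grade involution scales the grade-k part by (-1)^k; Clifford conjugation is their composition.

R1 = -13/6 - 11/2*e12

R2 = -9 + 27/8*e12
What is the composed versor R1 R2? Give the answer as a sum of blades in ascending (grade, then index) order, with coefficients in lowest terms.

Distribute over the terms of R1 (each basis-blade product reordered to ascending indices, repeated generators contracted through their squares):
(-13/6) R2 = 39/2 - 117/16*e12
(-11/2*e12) R2 = 297/16 + 99/2*e12
Summing the partial products and collecting blades:
Answer: 609/16 + 675/16*e12


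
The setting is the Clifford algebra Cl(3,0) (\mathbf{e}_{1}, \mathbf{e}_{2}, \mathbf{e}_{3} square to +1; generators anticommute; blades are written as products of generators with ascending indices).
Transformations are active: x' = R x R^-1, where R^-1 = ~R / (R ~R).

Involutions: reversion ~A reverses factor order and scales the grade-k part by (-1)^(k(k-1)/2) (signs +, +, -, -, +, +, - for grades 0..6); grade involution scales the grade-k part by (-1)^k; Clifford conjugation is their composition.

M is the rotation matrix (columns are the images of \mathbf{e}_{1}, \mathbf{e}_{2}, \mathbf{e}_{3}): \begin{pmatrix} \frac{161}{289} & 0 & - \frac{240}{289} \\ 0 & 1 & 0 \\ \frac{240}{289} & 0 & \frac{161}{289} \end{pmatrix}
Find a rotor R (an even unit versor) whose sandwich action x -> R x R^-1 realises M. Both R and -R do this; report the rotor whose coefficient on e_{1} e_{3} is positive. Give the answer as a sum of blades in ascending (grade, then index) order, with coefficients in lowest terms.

Method: write R = a + b12*e_{1} e_{2} + b13*e_{1} e_{3} + b23*e_{2} e_{3} with a^2 + b12^2 + b13^2 + b23^2 = 1 (so R^-1 = ~R). Expanding the columns R e_j ~R gives tr M = 4a^2 - 1 and, from the antisymmetric part, M21 - M12 = -4a*b12, M13 - M31 = 4a*b13, M32 - M23 = -4a*b23.
Here tr M = \frac{611}{289}, so a^2 = (1 + tr M)/4 = \frac{225}{289} and a = ±\frac{15}{17}. Taking a = \frac{15}{17}: M21 - M12 = 0, M13 - M31 = -\frac{480}{289}, M32 - M23 = 0, giving b12 = 0, b13 = -\frac{8}{17}, b23 = 0, i.e. R = \frac{15}{17} - \frac{8}{17} e_{1} e_{3}.
Its e_{1} e_{3} coefficient is negative, so report the other preimage -R.
Answer: -\frac{15}{17} + \frac{8}{17} e_{1} e_{3}. Recall the cover is two-to-one: with M of trace \frac{611}{289}, both preimages act alike, and the stated e_{1} e_{3} sign chooses the sheet.


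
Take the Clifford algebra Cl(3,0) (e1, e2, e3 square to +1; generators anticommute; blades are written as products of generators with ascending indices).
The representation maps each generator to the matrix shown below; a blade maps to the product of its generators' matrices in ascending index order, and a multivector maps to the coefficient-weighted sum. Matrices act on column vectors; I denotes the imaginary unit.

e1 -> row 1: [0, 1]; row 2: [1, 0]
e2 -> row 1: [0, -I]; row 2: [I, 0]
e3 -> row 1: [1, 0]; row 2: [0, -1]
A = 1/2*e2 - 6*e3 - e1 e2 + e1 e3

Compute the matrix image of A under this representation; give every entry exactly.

Bivector images (products of the table entries): rho(e1 e2) = rho(e1)rho(e2) = row 1: [I, 0]; row 2: [0, -I]; rho(e1 e3) = rho(e1)rho(e3) = row 1: [0, -1]; row 2: [1, 0].
M = (1/2)*rho(e2) + (-6)*rho(e3) + (-1)*rho(e1 e2) + (1)*rho(e1 e3), summed entrywise:
Answer: row 1: [-6 - I, -1 - I/2]; row 2: [1 + I/2, 6 + I]


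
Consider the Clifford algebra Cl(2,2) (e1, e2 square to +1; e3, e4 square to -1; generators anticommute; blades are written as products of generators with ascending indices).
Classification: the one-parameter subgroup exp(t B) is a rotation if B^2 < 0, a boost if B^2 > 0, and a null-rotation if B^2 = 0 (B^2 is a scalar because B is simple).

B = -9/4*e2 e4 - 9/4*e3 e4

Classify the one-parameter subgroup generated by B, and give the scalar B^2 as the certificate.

B^2 term by term: the squares give (-9/4)^2*(e2 e4)^2 + (-9/4)^2*(e3 e4)^2 = 81/16*(+1) + 81/16*(-1) = 0 (each basis 2-blade squares to minus the product of its generators' squares); cross terms between blades sharing an index anticommute and cancel. So B^2 = 0.
Answer: null-rotation, certificate B^2 = 0. No conjugation can change B^2 = 0; the sign gives the class.


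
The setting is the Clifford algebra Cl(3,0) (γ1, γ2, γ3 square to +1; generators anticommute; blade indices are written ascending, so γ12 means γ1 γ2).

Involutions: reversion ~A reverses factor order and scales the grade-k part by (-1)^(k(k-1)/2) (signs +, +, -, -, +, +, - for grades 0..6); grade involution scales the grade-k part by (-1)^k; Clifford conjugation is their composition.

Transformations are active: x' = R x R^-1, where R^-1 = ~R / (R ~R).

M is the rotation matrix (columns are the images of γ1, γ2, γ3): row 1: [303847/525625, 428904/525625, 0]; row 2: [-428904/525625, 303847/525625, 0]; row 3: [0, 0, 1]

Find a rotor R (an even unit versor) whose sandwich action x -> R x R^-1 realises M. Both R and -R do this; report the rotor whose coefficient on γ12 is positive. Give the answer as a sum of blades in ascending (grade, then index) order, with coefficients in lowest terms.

Method: write R = a + b12*γ12 + b13*γ13 + b23*γ23 with a^2 + b12^2 + b13^2 + b23^2 = 1 (so R^-1 = ~R). Expanding the columns R e_j ~R gives tr M = 4a^2 - 1 and, from the antisymmetric part, M21 - M12 = -4a*b12, M13 - M31 = 4a*b13, M32 - M23 = -4a*b23.
Here tr M = 1133319/525625, so a^2 = (1 + tr M)/4 = 414736/525625 and a = ±644/725. Taking a = 644/725: M21 - M12 = -857808/525625, M13 - M31 = 0, M32 - M23 = 0, giving b12 = 333/725, b13 = 0, b23 = 0, i.e. R = 644/725 + 333/725*γ12.
Its γ12 coefficient is already positive.
Answer: 644/725 + 333/725*γ12. Note: both R and -R realise this M (trace 1133319/525625); the covering map identifies them, and the γ12-coefficient sign is the tie-breaker.


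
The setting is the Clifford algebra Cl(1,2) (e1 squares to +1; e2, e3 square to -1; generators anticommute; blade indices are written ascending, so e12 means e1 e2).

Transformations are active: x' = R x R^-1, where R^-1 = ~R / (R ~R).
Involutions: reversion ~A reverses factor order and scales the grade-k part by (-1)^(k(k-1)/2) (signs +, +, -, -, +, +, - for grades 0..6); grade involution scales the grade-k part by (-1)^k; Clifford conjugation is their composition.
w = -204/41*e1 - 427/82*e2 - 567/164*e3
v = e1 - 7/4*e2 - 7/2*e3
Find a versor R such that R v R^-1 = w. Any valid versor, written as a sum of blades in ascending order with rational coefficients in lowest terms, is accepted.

Since q(v) = q(w) = -229/16, the sum R = v + w = -163/41*e1 - 1141/164*e2 - 1141/164*e3 does the job whenever invertible.
Answer: -163/41*e1 - 1141/164*e2 - 1141/164*e3


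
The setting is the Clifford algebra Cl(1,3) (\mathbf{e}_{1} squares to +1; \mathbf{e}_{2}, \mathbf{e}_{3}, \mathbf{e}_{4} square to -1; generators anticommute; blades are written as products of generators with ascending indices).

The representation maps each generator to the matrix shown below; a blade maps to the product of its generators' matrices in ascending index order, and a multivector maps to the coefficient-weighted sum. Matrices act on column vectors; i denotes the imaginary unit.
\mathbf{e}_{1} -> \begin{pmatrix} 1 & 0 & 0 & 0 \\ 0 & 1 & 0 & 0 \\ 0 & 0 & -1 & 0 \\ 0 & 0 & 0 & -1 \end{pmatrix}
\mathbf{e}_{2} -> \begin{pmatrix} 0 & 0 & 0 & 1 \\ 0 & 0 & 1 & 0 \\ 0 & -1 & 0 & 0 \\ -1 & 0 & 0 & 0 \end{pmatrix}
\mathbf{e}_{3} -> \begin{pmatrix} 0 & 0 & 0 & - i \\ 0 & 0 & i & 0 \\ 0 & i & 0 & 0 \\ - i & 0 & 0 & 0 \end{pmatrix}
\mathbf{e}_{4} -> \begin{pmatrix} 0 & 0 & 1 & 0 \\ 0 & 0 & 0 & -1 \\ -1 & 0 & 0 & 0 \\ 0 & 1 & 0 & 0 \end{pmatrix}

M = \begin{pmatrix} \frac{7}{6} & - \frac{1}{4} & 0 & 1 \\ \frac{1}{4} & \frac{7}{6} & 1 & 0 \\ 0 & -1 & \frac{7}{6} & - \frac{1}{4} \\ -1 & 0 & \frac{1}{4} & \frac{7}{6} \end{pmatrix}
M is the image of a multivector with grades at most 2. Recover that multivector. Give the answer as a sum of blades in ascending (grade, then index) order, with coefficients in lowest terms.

Method: the blade images are trace-orthogonal — tr(rho(e_A) rho(e_B)^-1) = 4 if A = B and 0 otherwise — and rho(e_A)^-1 = (e_A)^2 * rho(e_A) with (e_A)^2 = +1 or -1, so the coefficient of e_A in the preimage is (e_A)^2 * tr(M rho(e_A))/4.
Nonzero projections over blades of grade <= 2: 1: (1)^2 = +1, tr(M 1) = \frac{14}{3}, coefficient \frac{7}{6}; e_{2}: (e_{2})^2 = -1, tr(M rho(e_{2})) = -4, coefficient 1; e_{2} e_{4}: (e_{2} e_{4})^2 = -1, tr(M rho(e_{2} e_{4})) = 1, coefficient -\frac{1}{4}. Every other blade of grade <= 2 projects to 0.
Answer: \frac{7}{6} + e_{2} - \frac{1}{4} e_{2} e_{4}


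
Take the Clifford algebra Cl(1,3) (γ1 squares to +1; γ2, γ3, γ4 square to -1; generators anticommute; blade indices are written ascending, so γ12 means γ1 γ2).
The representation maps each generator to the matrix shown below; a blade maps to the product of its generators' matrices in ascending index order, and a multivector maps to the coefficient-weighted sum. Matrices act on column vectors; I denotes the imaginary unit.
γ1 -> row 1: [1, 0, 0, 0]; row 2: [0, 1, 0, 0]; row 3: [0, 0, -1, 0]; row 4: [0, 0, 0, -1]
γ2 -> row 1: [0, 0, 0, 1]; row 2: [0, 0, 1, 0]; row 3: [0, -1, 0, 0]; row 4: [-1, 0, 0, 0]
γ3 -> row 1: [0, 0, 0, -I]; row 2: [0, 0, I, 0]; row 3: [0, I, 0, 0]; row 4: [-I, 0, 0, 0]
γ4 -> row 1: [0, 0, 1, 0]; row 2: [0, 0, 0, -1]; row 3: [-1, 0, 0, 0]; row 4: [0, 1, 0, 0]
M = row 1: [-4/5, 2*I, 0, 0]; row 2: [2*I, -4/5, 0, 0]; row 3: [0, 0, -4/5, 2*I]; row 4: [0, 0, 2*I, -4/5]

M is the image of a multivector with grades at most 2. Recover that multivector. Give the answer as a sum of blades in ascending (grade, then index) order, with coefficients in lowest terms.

Method: the blade images are trace-orthogonal — tr(rho(e_A) rho(e_B)^-1) = 4 if A = B and 0 otherwise — and rho(e_A)^-1 = (e_A)^2 * rho(e_A) with (e_A)^2 = +1 or -1, so the coefficient of e_A in the preimage is (e_A)^2 * tr(M rho(e_A))/4.
Nonzero projections over blades of grade <= 2: 1: (1)^2 = +1, tr(M 1) = -16/5, coefficient -4/5; γ34: (γ34)^2 = -1, tr(M rho(γ34)) = 8, coefficient -2. Every other blade of grade <= 2 projects to 0.
Answer: -4/5 - 2*γ34


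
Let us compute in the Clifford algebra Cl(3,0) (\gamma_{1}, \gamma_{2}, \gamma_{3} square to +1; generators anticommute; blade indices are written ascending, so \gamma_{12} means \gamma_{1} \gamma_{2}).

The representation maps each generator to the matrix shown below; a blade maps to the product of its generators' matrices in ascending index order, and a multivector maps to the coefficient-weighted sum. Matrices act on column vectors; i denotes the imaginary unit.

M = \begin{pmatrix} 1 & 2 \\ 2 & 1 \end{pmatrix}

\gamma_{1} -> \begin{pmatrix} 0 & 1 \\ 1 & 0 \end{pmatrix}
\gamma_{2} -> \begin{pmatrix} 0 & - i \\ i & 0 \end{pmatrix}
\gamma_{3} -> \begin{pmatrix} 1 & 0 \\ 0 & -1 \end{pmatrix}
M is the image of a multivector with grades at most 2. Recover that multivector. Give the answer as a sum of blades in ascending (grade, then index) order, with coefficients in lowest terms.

Method: 1, rho(\gamma_{1}), rho(\gamma_{2}), rho(\gamma_{3}) form a trace-orthogonal basis of the 2x2 complex matrices (tr(X Y) = 2 if X = Y, else 0), so M = m0*1 + m1*rho(\gamma_{1}) + m2*rho(\gamma_{2}) + m3*rho(\gamma_{3}) with m0 = tr(M)/2 = 1, m1 = tr(M rho(\gamma_{1}))/2 = 2, m2 = tr(M rho(\gamma_{2}))/2 = 0, m3 = tr(M rho(\gamma_{3}))/2 = 0.
Multiplying table entries, the bivector images are rho(\gamma_{12}) = i*rho(\gamma_{3}), rho(\gamma_{13}) = -i*rho(\gamma_{2}), rho(\gamma_{23}) = i*rho(\gamma_{1}); with real blade coefficients the real parts of m0..m3 are the coefficients of 1, \gamma_{1}, \gamma_{2}, \gamma_{3} and the imaginary parts give the bivectors (\gamma_{23}: Im m1, \gamma_{13}: -Im m2, \gamma_{12}: Im m3).
Answer: 1 + 2 \gamma_{1}


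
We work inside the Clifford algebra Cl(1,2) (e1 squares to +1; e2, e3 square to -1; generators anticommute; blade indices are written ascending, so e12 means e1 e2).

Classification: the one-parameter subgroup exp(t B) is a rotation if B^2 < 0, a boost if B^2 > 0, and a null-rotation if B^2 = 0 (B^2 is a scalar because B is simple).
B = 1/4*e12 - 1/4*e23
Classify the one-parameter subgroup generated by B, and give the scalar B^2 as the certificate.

B^2 term by term: the squares give (1/4)^2*(e12)^2 + (-1/4)^2*(e23)^2 = 1/16*(+1) + 1/16*(-1) = 0 (each basis 2-blade squares to minus the product of its generators' squares); cross terms between blades sharing an index anticommute and cancel. So B^2 = 0.
Answer: null-rotation, certificate B^2 = 0. Certificate logic: 0 is a conjugation-invariant scalar, so its sign fixes rotation versus boost versus null-rotation outright.


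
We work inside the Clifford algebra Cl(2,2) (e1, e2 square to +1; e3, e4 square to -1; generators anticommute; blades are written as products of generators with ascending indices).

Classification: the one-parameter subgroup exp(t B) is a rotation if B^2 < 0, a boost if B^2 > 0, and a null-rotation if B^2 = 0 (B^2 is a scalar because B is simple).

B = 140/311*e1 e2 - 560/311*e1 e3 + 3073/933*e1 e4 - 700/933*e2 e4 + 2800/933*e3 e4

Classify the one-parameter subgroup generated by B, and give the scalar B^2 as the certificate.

B^2 term by term: the squares give (140/311)^2*(e1 e2)^2 + (-560/311)^2*(e1 e3)^2 + (3073/933)^2*(e1 e4)^2 + (-700/933)^2*(e2 e4)^2 + (2800/933)^2*(e3 e4)^2 = 19600/96721*(-1) + 313600/96721*(+1) + 9443329/870489*(+1) + 490000/870489*(+1) + 7840000/870489*(-1) = 49/9 (each basis 2-blade squares to minus the product of its generators' squares); cross terms between blades sharing an index anticommute and cancel; the commuting (index-disjoint) pairs give grade-4 terms 2*c*c'*(blade product), which cancel blade by blade — e1 e2 e3 e4: 784000/290163 - 784000/290163 = 0 — confirming B is simple. So B^2 = 49/9.
Answer: boost, certificate B^2 = 49/9. Note: conjugating B changes its blade decomposition but never the scalar B^2 = 49/9, whose sign settles the classification.


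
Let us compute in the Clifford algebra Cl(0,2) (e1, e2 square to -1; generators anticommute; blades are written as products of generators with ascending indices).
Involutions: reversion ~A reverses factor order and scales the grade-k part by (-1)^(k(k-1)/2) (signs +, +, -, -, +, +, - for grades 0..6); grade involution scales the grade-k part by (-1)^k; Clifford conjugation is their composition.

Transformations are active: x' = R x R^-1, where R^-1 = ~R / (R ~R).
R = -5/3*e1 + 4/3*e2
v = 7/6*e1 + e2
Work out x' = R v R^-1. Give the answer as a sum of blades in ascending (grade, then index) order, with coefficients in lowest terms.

~R = -5/3*e1 + 4/3*e2, and R ~R = -41/9, so R^-1 = ~R / (-41/9).
R v = 11/18 - 29/9*e1 e2
Answer: -59/82*e1 - 167/123*e2


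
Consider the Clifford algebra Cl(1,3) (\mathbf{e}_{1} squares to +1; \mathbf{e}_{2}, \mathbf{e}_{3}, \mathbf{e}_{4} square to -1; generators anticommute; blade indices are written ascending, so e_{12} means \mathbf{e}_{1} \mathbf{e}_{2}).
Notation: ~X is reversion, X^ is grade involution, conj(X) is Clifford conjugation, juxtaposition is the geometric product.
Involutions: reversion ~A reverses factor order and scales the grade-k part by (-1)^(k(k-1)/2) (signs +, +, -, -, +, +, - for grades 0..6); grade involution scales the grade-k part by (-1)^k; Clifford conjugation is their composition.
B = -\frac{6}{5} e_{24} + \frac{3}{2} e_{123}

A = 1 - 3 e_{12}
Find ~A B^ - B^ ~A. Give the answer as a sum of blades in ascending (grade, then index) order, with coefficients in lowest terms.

first term: -\frac{9}{2} e_{3} + \frac{18}{5} e_{14} - \frac{6}{5} e_{24} - \frac{3}{2} e_{123}
second term: -\frac{9}{2} e_{3} - \frac{18}{5} e_{14} - \frac{6}{5} e_{24} - \frac{3}{2} e_{123}
Answer: \frac{36}{5} e_{14}


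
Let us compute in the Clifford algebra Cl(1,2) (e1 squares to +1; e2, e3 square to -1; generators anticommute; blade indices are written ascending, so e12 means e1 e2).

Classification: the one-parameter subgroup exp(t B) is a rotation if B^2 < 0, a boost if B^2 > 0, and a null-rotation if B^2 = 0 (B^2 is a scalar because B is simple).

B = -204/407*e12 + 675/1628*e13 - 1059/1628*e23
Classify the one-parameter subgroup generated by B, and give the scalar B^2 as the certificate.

B^2 term by term: the squares give (-204/407)^2*(e12)^2 + (675/1628)^2*(e13)^2 + (-1059/1628)^2*(e23)^2 = 41616/165649*(+1) + 455625/2650384*(+1) + 1121481/2650384*(-1) = 0 (each basis 2-blade squares to minus the product of its generators' squares); cross terms between blades sharing an index anticommute and cancel. So B^2 = 0.
Answer: null-rotation, certificate B^2 = 0. The scalar 0 is the complete invariant here: its sign names the subgroup type.


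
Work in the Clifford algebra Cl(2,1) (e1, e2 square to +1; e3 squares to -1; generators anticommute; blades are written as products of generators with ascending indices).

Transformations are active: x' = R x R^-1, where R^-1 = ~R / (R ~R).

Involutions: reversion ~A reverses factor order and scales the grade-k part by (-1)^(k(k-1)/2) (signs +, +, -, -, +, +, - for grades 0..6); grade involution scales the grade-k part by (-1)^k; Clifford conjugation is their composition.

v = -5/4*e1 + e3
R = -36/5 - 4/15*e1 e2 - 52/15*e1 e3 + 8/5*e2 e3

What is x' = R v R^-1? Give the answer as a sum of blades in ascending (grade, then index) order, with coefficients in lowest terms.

~R = -36/5 + 4/15*e1 e2 + 52/15*e1 e3 - 8/5*e2 e3, and R ~R = 112/3, so R^-1 = ~R / (112/3).
R v = 187/15*e1 - 29/15*e2 - 173/15*e3 - 34/15*e1 e2 e3
Answer: -471/140*e1 + 7/6*e2 + 731/210*e3


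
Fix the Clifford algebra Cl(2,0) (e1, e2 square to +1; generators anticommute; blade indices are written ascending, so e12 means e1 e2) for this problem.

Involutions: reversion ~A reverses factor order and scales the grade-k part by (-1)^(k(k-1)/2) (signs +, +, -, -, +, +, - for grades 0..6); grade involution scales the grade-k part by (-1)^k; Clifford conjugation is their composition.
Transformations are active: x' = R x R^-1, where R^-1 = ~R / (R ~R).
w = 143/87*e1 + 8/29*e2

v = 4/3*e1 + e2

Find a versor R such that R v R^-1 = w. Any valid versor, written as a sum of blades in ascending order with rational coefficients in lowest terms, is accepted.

Here q(v) = q(w) = 25/9; the classical choice R = v + w = 259/87*e1 + 37/29*e2 then realises v -> w under the sandwich.
Answer: 259/87*e1 + 37/29*e2


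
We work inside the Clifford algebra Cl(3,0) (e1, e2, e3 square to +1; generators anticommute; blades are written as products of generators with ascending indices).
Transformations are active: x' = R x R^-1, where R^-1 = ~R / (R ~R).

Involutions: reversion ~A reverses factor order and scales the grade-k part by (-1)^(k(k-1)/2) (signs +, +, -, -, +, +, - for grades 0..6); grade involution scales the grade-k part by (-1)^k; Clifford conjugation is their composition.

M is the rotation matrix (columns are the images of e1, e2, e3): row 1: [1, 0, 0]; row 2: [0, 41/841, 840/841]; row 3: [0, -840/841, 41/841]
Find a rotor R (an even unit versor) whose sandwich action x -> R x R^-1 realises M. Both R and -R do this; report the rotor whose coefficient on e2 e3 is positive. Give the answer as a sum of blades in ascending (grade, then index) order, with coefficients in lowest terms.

Method: write R = a + b12*e1 e2 + b13*e1 e3 + b23*e2 e3 with a^2 + b12^2 + b13^2 + b23^2 = 1 (so R^-1 = ~R). Expanding the columns R e_j ~R gives tr M = 4a^2 - 1 and, from the antisymmetric part, M21 - M12 = -4a*b12, M13 - M31 = 4a*b13, M32 - M23 = -4a*b23.
Here tr M = 923/841, so a^2 = (1 + tr M)/4 = 441/841 and a = ±21/29. Taking a = 21/29: M21 - M12 = 0, M13 - M31 = 0, M32 - M23 = -1680/841, giving b12 = 0, b13 = 0, b23 = 20/29, i.e. R = 21/29 + 20/29*e2 e3.
Its e2 e3 coefficient is already positive.
Answer: 21/29 + 20/29*e2 e3. Note: both R and -R realise this M (trace 923/841); the covering map identifies them, and the e2 e3-coefficient sign is the tie-breaker.
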